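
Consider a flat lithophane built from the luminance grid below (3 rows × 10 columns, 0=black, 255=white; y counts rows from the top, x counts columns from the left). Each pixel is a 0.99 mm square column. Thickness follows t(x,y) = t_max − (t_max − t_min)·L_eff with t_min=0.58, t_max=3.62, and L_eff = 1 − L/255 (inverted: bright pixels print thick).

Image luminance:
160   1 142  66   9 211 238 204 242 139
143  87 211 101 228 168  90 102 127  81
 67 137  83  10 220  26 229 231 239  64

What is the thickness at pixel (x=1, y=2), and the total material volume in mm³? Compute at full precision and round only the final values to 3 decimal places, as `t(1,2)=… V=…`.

span = t_max - t_min = 3.62 - 0.58 = 3.040
L(1,2) = 137, L_eff = 1 - 137/255 = 0.462745 (inverted)
t(1,2) = 3.62 - 3.040·0.462745 = 2.213
Σt over all 3·10 pixels = 139727/2125 ≈ 65.7538824
V = pitch²·Σt = 0.99²·139727/2125 = 64.445

t(1,2)=2.213 V=64.445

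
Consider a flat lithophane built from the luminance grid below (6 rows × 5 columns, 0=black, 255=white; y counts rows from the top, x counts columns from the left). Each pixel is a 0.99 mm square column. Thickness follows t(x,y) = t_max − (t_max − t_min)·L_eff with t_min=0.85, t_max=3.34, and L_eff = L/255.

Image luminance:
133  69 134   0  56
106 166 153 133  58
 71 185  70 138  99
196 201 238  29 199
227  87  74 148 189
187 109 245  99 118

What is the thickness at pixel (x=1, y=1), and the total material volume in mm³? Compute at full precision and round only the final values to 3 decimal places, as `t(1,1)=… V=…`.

t(1,1)=1.719 V=60.719

span = t_max - t_min = 3.34 - 0.85 = 2.490
L(1,1) = 166, L_eff = 166/255 = 0.650980
t(1,1) = 3.34 - 2.490·0.650980 = 1.719
Σt over all 6·5 pixels = 526589/8500 ≈ 61.9516471
V = pitch²·Σt = 0.99²·526589/8500 = 60.719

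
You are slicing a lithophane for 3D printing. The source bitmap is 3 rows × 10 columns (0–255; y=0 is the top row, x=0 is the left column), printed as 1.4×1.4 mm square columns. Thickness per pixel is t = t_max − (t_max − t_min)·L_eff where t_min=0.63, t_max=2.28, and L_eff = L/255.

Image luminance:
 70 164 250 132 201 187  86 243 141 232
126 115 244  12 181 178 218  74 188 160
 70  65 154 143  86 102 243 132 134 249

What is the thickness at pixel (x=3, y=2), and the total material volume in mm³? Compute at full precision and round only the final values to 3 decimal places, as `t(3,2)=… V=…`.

span = t_max - t_min = 2.28 - 0.63 = 1.650
L(3,2) = 143, L_eff = 143/255 = 0.560784
t(3,2) = 2.28 - 1.650·0.560784 = 1.355
Σt over all 3·10 pixels = 659/17 ≈ 38.7647059
V = pitch²·Σt = 1.4²·659/17 = 75.979

t(3,2)=1.355 V=75.979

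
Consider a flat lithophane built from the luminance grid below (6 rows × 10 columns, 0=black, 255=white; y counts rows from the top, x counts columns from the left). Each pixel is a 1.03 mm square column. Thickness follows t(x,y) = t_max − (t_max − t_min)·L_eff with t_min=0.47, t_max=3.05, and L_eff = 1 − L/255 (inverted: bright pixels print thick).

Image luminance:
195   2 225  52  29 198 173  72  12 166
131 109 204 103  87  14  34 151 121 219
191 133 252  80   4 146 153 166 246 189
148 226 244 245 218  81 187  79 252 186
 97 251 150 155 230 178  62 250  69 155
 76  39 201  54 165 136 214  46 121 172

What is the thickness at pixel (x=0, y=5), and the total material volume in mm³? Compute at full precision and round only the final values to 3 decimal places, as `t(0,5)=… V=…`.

t(0,5)=1.239 V=121.627

span = t_max - t_min = 3.05 - 0.47 = 2.580
L(0,5) = 76, L_eff = 1 - 76/255 = 0.701961 (inverted)
t(0,5) = 3.05 - 2.580·0.701961 = 1.239
Σt over all 6·10 pixels = 243621/2125 ≈ 114.6451765
V = pitch²·Σt = 1.03²·243621/2125 = 121.627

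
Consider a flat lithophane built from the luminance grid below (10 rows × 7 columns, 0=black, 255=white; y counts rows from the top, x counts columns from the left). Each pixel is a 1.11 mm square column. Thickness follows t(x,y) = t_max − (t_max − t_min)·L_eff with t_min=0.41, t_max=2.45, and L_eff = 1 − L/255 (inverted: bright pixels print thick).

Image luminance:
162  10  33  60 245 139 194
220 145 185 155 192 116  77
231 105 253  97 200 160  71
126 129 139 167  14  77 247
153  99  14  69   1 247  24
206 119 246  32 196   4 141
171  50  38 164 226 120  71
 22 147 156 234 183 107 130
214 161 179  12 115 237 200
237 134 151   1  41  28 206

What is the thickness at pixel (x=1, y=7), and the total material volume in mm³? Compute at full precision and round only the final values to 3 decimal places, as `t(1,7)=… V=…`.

t(1,7)=1.586 V=126.389

span = t_max - t_min = 2.45 - 0.41 = 2.040
L(1,7) = 147, L_eff = 1 - 147/255 = 0.423529 (inverted)
t(1,7) = 2.45 - 2.040·0.423529 = 1.586
Σt over all 10·7 pixels = 102.58
V = pitch²·Σt = 1.11²·102.58 = 126.389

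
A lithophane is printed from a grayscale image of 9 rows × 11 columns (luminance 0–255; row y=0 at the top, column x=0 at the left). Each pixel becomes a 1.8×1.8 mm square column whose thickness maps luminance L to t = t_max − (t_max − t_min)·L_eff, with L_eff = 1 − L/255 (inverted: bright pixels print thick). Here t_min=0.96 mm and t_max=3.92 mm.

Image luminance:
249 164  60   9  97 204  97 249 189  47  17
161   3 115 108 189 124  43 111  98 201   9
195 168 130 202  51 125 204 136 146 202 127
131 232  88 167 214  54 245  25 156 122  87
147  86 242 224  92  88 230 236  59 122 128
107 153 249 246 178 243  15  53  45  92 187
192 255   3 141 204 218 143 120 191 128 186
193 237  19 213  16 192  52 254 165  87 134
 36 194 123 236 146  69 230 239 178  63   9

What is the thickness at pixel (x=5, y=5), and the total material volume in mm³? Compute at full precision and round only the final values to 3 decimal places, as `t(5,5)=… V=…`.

span = t_max - t_min = 3.92 - 0.96 = 2.960
L(5,5) = 243, L_eff = 1 - 243/255 = 0.047059 (inverted)
t(5,5) = 3.92 - 2.960·0.047059 = 3.781
Σt over all 9·11 pixels = 543322/2125 ≈ 255.6809412
V = pitch²·Σt = 1.8²·543322/2125 = 828.406

t(5,5)=3.781 V=828.406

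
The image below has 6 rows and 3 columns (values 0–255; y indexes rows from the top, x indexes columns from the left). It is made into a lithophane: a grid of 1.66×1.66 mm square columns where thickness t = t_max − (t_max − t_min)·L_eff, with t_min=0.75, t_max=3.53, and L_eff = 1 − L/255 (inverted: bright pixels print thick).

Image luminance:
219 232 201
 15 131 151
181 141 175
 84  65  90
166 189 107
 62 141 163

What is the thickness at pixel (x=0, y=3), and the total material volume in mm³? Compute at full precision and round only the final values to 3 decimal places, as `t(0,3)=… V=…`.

span = t_max - t_min = 3.53 - 0.75 = 2.780
L(0,3) = 84, L_eff = 1 - 84/255 = 0.670588 (inverted)
t(0,3) = 3.53 - 2.780·0.670588 = 1.666
Σt over all 6·3 pixels = 260716/6375 ≈ 40.8966275
V = pitch²·Σt = 1.66²·260716/6375 = 112.695

t(0,3)=1.666 V=112.695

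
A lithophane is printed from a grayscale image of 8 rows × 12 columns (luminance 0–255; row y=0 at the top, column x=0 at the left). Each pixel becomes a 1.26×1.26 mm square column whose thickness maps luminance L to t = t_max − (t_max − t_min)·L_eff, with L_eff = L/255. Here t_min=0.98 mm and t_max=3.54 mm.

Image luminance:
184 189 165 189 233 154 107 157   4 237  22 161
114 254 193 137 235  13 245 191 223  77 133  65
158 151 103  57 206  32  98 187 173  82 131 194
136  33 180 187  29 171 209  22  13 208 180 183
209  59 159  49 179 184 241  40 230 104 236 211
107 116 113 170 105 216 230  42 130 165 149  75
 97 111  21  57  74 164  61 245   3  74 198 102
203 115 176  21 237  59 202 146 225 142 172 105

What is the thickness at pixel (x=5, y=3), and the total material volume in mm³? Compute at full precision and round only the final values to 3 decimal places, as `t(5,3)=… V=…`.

span = t_max - t_min = 3.54 - 0.98 = 2.560
L(5,3) = 171, L_eff = 171/255 = 0.670588
t(5,3) = 3.54 - 2.560·0.670588 = 1.823
Σt over all 8·12 pixels = 1313104/6375 ≈ 205.9770980
V = pitch²·Σt = 1.26²·1313104/6375 = 327.009

t(5,3)=1.823 V=327.009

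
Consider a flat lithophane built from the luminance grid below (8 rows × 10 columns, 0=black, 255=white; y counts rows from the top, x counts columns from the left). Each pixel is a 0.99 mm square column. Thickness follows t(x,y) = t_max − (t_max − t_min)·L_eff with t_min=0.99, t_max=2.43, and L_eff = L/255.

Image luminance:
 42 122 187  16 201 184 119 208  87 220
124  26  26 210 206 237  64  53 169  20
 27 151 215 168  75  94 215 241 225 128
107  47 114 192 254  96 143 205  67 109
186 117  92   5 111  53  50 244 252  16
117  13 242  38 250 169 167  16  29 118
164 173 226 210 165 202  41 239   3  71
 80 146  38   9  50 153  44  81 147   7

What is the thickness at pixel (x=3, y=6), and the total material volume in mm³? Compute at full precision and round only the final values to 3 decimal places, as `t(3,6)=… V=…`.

t(3,6)=1.244 V=135.583

span = t_max - t_min = 2.43 - 0.99 = 1.440
L(3,6) = 210, L_eff = 210/255 = 0.823529
t(3,6) = 2.43 - 1.440·0.823529 = 1.244
Σt over all 8·10 pixels = 138.336
V = pitch²·Σt = 0.99²·138.336 = 135.583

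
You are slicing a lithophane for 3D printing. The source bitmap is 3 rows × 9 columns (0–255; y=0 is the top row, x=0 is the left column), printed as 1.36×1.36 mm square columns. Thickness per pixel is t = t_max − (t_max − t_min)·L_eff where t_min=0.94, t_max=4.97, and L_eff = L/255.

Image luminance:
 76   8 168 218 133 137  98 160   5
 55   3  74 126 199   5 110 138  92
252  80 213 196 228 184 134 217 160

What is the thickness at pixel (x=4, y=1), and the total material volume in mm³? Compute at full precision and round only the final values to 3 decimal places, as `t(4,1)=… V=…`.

span = t_max - t_min = 4.97 - 0.94 = 4.030
L(4,1) = 199, L_eff = 199/255 = 0.780392
t(4,1) = 4.97 - 4.030·0.780392 = 1.825
Σt over all 3·9 pixels = 1011919/12750 ≈ 79.3661961
V = pitch²·Σt = 1.36²·1011919/12750 = 146.796

t(4,1)=1.825 V=146.796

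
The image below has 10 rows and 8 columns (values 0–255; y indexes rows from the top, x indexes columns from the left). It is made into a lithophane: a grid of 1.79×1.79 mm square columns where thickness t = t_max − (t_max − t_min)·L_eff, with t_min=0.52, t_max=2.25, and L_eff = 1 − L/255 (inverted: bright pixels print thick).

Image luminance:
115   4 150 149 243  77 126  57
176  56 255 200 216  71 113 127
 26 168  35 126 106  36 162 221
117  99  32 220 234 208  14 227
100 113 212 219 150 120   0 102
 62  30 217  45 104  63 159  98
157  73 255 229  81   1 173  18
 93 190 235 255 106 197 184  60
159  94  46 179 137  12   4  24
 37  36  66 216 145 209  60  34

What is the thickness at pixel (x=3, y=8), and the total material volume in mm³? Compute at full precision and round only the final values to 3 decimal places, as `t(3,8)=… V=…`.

t(3,8)=1.734 V=344.689

span = t_max - t_min = 2.25 - 0.52 = 1.730
L(3,8) = 179, L_eff = 1 - 179/255 = 0.298039 (inverted)
t(3,8) = 2.25 - 1.730·0.298039 = 1.734
Σt over all 10·8 pixels = 109729/1020 ≈ 107.5774510
V = pitch²·Σt = 1.79²·109729/1020 = 344.689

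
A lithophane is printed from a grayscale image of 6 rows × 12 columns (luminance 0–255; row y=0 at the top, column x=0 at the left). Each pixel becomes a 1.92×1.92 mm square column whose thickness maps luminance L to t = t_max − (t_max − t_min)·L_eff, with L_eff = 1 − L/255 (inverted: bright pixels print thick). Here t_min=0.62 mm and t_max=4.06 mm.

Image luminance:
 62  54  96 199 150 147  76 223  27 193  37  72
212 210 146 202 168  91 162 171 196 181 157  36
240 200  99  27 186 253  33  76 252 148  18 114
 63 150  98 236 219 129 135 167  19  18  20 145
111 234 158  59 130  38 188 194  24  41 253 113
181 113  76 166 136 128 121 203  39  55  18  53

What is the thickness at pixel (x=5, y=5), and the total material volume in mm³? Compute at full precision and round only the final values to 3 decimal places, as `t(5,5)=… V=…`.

span = t_max - t_min = 4.06 - 0.62 = 3.440
L(5,5) = 128, L_eff = 1 - 128/255 = 0.498039 (inverted)
t(5,5) = 4.06 - 3.440·0.498039 = 2.347
Σt over all 6·12 pixels = 42842/255 ≈ 168.0078431
V = pitch²·Σt = 1.92²·42842/255 = 619.344

t(5,5)=2.347 V=619.344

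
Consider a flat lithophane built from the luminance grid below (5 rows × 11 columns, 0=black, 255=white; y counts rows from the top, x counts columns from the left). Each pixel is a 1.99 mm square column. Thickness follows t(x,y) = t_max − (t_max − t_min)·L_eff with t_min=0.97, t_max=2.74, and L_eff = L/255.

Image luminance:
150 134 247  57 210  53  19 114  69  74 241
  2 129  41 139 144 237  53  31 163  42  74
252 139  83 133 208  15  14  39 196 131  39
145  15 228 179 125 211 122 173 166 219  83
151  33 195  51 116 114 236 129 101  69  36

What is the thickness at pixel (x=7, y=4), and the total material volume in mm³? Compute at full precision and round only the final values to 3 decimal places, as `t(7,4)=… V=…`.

span = t_max - t_min = 2.74 - 0.97 = 1.770
L(7,4) = 129, L_eff = 129/255 = 0.505882
t(7,4) = 2.74 - 1.770·0.505882 = 1.845
Σt over all 5·11 pixels = 893379/8500 ≈ 105.1034118
V = pitch²·Σt = 1.99²·893379/8500 = 416.220

t(7,4)=1.845 V=416.220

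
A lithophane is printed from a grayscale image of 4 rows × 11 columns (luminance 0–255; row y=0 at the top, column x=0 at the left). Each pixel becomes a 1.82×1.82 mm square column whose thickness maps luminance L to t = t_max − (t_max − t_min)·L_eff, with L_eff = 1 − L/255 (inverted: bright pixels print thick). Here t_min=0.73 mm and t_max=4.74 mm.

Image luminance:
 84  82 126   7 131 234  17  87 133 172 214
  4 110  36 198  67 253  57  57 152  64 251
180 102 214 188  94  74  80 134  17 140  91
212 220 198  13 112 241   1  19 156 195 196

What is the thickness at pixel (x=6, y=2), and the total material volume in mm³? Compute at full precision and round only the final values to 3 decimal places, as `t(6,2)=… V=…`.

t(6,2)=1.988 V=388.353

span = t_max - t_min = 4.74 - 0.73 = 4.010
L(6,2) = 80, L_eff = 1 - 80/255 = 0.686275 (inverted)
t(6,2) = 4.74 - 4.010·0.686275 = 1.988
Σt over all 4·11 pixels = 2989673/25500 ≈ 117.2420784
V = pitch²·Σt = 1.82²·2989673/25500 = 388.353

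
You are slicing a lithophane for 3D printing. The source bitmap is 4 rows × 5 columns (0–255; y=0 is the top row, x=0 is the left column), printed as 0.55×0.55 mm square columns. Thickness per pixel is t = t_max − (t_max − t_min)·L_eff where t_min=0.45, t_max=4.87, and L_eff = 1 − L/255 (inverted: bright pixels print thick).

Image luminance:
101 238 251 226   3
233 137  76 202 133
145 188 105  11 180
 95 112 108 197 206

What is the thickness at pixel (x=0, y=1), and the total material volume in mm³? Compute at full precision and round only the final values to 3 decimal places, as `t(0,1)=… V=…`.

t(0,1)=4.489 V=18.175

span = t_max - t_min = 4.87 - 0.45 = 4.420
L(0,1) = 233, L_eff = 1 - 233/255 = 0.086275 (inverted)
t(0,1) = 4.87 - 4.420·0.086275 = 4.489
Σt over all 4·5 pixels = 45061/750 ≈ 60.0813333
V = pitch²·Σt = 0.55²·45061/750 = 18.175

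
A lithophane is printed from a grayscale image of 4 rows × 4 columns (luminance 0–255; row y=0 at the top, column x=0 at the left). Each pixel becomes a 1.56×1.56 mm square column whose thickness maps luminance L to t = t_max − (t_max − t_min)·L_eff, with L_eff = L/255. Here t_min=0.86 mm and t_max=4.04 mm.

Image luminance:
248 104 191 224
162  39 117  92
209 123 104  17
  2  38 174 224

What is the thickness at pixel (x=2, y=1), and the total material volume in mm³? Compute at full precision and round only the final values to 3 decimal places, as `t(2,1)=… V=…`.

span = t_max - t_min = 4.04 - 0.86 = 3.180
L(2,1) = 117, L_eff = 117/255 = 0.458824
t(2,1) = 4.04 - 3.180·0.458824 = 2.581
Σt over all 4·4 pixels = 82558/2125 ≈ 38.8508235
V = pitch²·Σt = 1.56²·82558/2125 = 94.547

t(2,1)=2.581 V=94.547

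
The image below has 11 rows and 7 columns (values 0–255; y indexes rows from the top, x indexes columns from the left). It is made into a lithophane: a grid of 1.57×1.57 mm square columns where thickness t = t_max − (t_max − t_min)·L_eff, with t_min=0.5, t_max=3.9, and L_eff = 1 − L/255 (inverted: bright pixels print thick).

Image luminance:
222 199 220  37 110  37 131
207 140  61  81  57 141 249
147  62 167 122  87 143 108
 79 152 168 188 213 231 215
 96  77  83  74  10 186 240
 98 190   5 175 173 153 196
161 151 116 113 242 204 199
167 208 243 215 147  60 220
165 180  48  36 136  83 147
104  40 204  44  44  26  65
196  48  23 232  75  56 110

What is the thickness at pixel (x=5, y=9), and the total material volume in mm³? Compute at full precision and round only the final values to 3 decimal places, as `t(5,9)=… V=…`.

t(5,9)=0.847 V=431.374

span = t_max - t_min = 3.9 - 0.5 = 3.400
L(5,9) = 26, L_eff = 1 - 26/255 = 0.898039 (inverted)
t(5,9) = 3.9 - 3.400·0.898039 = 0.847
Σt over all 11·7 pixels = 26251/150 ≈ 175.0066667
V = pitch²·Σt = 1.57²·26251/150 = 431.374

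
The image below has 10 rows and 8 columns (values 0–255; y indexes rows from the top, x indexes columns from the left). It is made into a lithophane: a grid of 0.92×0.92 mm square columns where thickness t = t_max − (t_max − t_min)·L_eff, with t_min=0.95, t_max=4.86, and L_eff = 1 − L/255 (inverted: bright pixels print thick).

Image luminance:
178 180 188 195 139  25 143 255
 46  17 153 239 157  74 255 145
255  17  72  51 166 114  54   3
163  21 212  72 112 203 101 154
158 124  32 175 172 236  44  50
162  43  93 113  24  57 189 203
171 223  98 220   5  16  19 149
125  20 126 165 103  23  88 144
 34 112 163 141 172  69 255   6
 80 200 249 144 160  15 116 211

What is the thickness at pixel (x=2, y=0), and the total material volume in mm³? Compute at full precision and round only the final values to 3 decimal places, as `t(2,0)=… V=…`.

span = t_max - t_min = 4.86 - 0.95 = 3.910
L(2,0) = 188, L_eff = 1 - 188/255 = 0.262745 (inverted)
t(2,0) = 4.86 - 3.910·0.262745 = 3.833
Σt over all 10·8 pixels = 85172/375 ≈ 227.1253333
V = pitch²·Σt = 0.92²·85172/375 = 192.239

t(2,0)=3.833 V=192.239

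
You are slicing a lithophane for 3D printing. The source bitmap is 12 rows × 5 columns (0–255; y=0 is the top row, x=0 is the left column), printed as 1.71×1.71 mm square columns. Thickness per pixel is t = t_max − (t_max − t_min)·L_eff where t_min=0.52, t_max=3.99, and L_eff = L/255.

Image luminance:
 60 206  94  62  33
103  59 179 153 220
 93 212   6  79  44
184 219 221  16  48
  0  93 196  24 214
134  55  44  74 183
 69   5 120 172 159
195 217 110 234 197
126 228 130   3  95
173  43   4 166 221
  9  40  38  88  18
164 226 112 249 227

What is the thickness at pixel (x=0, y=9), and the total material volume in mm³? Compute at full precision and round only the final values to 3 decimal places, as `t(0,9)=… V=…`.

span = t_max - t_min = 3.99 - 0.52 = 3.470
L(0,9) = 173, L_eff = 173/255 = 0.678431
t(0,9) = 3.99 - 3.470·0.678431 = 1.636
Σt over all 12·5 pixels = 604173/4250 ≈ 142.1583529
V = pitch²·Σt = 1.71²·604173/4250 = 415.685

t(0,9)=1.636 V=415.685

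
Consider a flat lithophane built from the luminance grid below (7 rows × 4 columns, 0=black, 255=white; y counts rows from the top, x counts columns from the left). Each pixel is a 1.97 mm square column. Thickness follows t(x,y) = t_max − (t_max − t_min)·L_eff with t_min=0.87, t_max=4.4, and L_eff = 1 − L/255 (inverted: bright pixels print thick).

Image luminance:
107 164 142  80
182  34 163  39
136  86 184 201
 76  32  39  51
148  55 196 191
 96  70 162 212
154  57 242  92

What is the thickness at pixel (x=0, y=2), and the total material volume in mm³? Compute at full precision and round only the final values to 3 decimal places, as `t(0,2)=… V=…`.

t(0,2)=2.753 V=276.716

span = t_max - t_min = 4.4 - 0.87 = 3.530
L(0,2) = 136, L_eff = 1 - 136/255 = 0.466667 (inverted)
t(0,2) = 4.4 - 3.530·0.466667 = 2.753
Σt over all 7·4 pixels = 1818203/25500 ≈ 71.3020784
V = pitch²·Σt = 1.97²·1818203/25500 = 276.716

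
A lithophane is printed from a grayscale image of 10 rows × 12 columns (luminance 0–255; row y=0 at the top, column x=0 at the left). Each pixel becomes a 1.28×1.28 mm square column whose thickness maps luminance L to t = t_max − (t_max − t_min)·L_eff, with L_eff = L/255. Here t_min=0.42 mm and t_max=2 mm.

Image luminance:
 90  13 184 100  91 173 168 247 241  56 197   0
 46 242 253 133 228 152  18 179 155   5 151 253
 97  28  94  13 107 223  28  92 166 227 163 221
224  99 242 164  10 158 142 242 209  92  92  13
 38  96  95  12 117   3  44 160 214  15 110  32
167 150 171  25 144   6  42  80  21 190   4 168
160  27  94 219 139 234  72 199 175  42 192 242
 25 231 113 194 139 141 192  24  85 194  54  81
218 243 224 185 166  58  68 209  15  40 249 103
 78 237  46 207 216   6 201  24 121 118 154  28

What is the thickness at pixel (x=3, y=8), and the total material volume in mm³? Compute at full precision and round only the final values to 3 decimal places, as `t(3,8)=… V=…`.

span = t_max - t_min = 2 - 0.42 = 1.580
L(3,8) = 185, L_eff = 185/255 = 0.725490
t(3,8) = 2 - 1.580·0.725490 = 0.854
Σt over all 10·12 pixels = 1866547/12750 ≈ 146.3958431
V = pitch²·Σt = 1.28²·1866547/12750 = 239.855

t(3,8)=0.854 V=239.855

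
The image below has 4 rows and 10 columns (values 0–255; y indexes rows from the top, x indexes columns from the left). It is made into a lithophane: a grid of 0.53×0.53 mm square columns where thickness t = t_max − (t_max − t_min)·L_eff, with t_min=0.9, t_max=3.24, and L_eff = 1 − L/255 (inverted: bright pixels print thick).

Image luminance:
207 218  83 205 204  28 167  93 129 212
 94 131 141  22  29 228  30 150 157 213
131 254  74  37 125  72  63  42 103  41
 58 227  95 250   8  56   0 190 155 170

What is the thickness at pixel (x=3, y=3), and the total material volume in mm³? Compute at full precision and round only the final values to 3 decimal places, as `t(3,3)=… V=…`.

span = t_max - t_min = 3.24 - 0.9 = 2.340
L(3,3) = 250, L_eff = 1 - 250/255 = 0.019608 (inverted)
t(3,3) = 3.24 - 2.340·0.019608 = 3.194
Σt over all 4·10 pixels = 171894/2125 ≈ 80.8912941
V = pitch²·Σt = 0.53²·171894/2125 = 22.722

t(3,3)=3.194 V=22.722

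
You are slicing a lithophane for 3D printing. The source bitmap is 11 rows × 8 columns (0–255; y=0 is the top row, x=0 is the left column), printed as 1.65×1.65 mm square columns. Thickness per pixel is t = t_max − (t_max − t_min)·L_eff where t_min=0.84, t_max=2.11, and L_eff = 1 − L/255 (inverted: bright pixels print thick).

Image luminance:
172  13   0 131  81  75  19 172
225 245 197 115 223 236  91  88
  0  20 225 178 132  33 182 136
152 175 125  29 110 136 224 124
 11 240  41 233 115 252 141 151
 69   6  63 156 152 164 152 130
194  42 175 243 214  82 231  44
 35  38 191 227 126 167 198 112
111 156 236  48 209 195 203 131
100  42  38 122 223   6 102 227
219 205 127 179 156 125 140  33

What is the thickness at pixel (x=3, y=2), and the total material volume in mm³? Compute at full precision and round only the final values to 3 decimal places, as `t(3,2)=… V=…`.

span = t_max - t_min = 2.11 - 0.84 = 1.270
L(3,2) = 178, L_eff = 1 - 178/255 = 0.301961 (inverted)
t(3,2) = 2.11 - 1.270·0.301961 = 1.727
Σt over all 11·8 pixels = 845636/6375 ≈ 132.6487843
V = pitch²·Σt = 1.65²·845636/6375 = 361.136

t(3,2)=1.727 V=361.136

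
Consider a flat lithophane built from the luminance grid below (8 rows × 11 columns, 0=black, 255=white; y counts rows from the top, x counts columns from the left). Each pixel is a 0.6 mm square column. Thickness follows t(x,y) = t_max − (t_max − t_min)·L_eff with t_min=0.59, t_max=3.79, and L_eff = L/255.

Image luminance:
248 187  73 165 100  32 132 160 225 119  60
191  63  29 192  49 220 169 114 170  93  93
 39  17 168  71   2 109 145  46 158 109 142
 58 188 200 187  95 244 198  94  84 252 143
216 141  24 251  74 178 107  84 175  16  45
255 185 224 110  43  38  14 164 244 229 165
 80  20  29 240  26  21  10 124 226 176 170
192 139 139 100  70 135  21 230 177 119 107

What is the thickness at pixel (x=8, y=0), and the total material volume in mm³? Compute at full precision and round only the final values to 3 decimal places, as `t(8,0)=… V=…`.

t(8,0)=0.966 V=69.623

span = t_max - t_min = 3.79 - 0.59 = 3.200
L(8,0) = 225, L_eff = 225/255 = 0.882353
t(8,0) = 3.79 - 3.200·0.882353 = 0.966
Σt over all 8·11 pixels = 82194/425 ≈ 193.3976471
V = pitch²·Σt = 0.6²·82194/425 = 69.623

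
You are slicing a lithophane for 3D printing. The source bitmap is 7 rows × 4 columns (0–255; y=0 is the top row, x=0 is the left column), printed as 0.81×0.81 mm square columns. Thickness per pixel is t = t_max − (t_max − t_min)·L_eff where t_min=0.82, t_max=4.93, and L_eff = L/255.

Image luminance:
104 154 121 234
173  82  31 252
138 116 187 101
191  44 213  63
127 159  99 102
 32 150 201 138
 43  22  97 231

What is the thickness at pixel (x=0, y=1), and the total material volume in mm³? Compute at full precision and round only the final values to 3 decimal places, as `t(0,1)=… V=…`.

span = t_max - t_min = 4.93 - 0.82 = 4.110
L(0,1) = 173, L_eff = 173/255 = 0.678431
t(0,1) = 4.93 - 4.110·0.678431 = 2.142
Σt over all 7·4 pixels = 135891/1700 ≈ 79.9358824
V = pitch²·Σt = 0.81²·135891/1700 = 52.446

t(0,1)=2.142 V=52.446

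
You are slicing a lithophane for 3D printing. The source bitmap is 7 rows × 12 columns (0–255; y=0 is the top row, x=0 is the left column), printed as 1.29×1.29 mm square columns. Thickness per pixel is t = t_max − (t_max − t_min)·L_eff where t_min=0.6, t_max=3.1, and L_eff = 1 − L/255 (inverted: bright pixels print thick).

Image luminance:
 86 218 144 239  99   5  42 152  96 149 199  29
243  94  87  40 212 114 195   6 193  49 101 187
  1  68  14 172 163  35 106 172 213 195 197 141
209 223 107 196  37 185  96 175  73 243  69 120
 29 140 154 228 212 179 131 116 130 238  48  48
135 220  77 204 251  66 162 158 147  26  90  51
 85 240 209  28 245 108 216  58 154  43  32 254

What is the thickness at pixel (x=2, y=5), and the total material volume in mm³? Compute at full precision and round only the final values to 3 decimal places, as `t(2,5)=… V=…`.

t(2,5)=1.355 V=264.980

span = t_max - t_min = 3.1 - 0.6 = 2.500
L(2,5) = 77, L_eff = 1 - 77/255 = 0.698039 (inverted)
t(2,5) = 3.1 - 2.500·0.698039 = 1.355
Σt over all 7·12 pixels = 4777/30 ≈ 159.2333333
V = pitch²·Σt = 1.29²·4777/30 = 264.980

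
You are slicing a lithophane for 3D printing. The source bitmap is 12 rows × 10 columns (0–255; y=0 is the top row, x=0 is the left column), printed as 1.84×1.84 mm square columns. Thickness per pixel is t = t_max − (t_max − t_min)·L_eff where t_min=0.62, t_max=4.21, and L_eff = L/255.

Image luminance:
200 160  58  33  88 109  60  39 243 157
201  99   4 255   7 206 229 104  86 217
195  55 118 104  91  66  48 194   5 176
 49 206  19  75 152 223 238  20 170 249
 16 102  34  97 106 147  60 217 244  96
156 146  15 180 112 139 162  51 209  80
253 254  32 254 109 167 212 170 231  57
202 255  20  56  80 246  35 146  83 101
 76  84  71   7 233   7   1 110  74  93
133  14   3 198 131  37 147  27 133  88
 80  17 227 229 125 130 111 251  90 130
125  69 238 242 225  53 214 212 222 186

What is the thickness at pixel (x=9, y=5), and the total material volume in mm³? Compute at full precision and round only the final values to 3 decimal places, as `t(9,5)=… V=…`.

span = t_max - t_min = 4.21 - 0.62 = 3.590
L(9,5) = 80, L_eff = 80/255 = 0.313725
t(9,5) = 4.21 - 3.590·0.313725 = 3.084
Σt over all 12·10 pixels = 2477301/8500 ≈ 291.4471765
V = pitch²·Σt = 1.84²·2477301/8500 = 986.724

t(9,5)=3.084 V=986.724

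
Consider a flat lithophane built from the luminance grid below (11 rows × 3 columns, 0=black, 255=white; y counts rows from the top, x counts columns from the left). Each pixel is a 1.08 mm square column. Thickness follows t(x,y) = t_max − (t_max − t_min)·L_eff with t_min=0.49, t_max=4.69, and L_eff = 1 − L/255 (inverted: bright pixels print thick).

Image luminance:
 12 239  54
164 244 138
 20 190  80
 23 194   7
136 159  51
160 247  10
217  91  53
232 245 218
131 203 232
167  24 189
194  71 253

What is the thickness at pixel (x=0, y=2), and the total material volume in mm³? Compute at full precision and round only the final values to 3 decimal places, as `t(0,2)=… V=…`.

span = t_max - t_min = 4.69 - 0.49 = 4.200
L(0,2) = 20, L_eff = 1 - 20/255 = 0.921569 (inverted)
t(0,2) = 4.69 - 4.200·0.921569 = 0.819
Σt over all 11·3 pixels = 157633/1700 ≈ 92.7252941
V = pitch²·Σt = 1.08²·157633/1700 = 108.155

t(0,2)=0.819 V=108.155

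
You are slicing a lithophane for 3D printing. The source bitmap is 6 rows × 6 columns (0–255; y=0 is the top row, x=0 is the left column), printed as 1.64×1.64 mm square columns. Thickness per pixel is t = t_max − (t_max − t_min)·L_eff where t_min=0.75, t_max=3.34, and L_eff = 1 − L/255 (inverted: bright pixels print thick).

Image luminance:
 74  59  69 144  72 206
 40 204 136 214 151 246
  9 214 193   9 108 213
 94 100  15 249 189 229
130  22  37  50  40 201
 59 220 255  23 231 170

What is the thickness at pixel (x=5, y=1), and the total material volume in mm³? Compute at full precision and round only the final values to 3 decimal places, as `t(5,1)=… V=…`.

t(5,1)=3.249 V=200.330

span = t_max - t_min = 3.34 - 0.75 = 2.590
L(5,1) = 246, L_eff = 1 - 246/255 = 0.035294 (inverted)
t(5,1) = 3.34 - 2.590·0.035294 = 3.249
Σt over all 6·6 pixels = 4469/60 ≈ 74.4833333
V = pitch²·Σt = 1.64²·4469/60 = 200.330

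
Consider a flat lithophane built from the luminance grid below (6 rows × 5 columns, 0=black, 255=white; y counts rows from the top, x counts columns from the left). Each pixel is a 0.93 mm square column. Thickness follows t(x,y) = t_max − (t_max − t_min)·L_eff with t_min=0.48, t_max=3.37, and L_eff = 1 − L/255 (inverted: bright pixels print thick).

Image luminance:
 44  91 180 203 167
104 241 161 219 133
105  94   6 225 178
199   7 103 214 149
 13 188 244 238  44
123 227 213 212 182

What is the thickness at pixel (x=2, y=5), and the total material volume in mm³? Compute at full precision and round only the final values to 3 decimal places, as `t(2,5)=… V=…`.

span = t_max - t_min = 3.37 - 0.48 = 2.890
L(2,5) = 213, L_eff = 1 - 213/255 = 0.164706 (inverted)
t(2,5) = 3.37 - 2.890·0.164706 = 2.894
Σt over all 6·5 pixels = 98219/1500 ≈ 65.4793333
V = pitch²·Σt = 0.93²·98219/1500 = 56.633

t(2,5)=2.894 V=56.633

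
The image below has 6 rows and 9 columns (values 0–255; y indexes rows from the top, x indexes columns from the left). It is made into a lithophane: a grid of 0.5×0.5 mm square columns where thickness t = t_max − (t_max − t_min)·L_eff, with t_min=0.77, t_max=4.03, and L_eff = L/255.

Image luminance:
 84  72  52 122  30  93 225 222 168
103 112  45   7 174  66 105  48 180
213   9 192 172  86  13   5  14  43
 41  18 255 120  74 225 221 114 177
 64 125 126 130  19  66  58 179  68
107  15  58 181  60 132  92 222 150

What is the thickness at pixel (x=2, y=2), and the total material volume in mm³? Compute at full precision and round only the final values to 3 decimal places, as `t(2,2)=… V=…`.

span = t_max - t_min = 4.03 - 0.77 = 3.260
L(2,2) = 192, L_eff = 192/255 = 0.752941
t(2,2) = 4.03 - 3.260·0.752941 = 1.575
Σt over all 6·9 pixels = 1837079/12750 ≈ 144.0846275
V = pitch²·Σt = 0.5²·1837079/12750 = 36.021

t(2,2)=1.575 V=36.021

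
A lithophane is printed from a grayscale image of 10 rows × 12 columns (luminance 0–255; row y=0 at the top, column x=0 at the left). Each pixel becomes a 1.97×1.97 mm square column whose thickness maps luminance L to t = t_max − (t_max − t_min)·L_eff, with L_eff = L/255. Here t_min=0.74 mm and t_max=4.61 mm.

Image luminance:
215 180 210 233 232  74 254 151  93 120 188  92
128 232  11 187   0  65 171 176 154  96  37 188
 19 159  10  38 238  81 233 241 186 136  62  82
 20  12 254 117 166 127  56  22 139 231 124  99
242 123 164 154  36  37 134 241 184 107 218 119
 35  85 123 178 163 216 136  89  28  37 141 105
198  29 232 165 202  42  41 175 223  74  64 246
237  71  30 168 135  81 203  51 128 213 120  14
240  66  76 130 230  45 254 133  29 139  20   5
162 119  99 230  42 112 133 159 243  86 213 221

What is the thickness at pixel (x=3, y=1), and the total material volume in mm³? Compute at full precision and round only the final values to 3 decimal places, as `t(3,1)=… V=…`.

span = t_max - t_min = 4.61 - 0.74 = 3.870
L(3,1) = 187, L_eff = 187/255 = 0.733333
t(3,1) = 4.61 - 3.870·0.733333 = 1.772
Σt over all 10·12 pixels = 1334451/4250 ≈ 313.9884706
V = pitch²·Σt = 1.97²·1334451/4250 = 1218.558

t(3,1)=1.772 V=1218.558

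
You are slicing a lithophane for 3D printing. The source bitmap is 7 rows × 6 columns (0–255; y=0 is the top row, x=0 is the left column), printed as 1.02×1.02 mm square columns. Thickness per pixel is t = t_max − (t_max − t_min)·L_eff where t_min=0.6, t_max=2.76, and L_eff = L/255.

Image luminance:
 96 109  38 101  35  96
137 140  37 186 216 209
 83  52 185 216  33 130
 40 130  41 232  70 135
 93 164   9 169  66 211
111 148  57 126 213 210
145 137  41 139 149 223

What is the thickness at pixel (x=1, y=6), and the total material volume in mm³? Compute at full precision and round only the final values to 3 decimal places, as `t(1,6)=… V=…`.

span = t_max - t_min = 2.76 - 0.6 = 2.160
L(1,6) = 137, L_eff = 137/255 = 0.537255
t(1,6) = 2.76 - 2.160·0.537255 = 1.600
Σt over all 7·6 pixels = 153486/2125 ≈ 72.2287059
V = pitch²·Σt = 1.02²·153486/2125 = 75.147

t(1,6)=1.600 V=75.147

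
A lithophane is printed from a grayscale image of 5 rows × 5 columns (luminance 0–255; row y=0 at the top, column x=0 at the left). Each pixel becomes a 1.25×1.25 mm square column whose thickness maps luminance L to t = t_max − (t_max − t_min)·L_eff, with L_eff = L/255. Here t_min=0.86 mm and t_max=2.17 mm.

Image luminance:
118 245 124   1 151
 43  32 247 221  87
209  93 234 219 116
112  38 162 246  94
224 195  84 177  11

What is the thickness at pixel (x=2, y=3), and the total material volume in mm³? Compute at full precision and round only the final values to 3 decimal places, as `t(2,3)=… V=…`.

t(2,3)=1.338 V=56.808

span = t_max - t_min = 2.17 - 0.86 = 1.310
L(2,3) = 162, L_eff = 162/255 = 0.635294
t(2,3) = 2.17 - 1.310·0.635294 = 1.338
Σt over all 5·5 pixels = 154517/4250 ≈ 36.3569412
V = pitch²·Σt = 1.25²·154517/4250 = 56.808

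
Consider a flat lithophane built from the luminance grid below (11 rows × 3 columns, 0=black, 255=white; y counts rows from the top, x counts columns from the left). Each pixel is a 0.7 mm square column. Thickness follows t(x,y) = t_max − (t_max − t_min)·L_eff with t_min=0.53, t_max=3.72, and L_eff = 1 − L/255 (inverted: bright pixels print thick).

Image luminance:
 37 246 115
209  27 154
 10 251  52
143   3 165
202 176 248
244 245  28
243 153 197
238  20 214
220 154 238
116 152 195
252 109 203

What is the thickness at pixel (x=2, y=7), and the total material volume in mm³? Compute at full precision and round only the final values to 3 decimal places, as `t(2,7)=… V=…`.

t(2,7)=3.207 V=40.807

span = t_max - t_min = 3.72 - 0.53 = 3.190
L(2,7) = 214, L_eff = 1 - 214/255 = 0.160784 (inverted)
t(2,7) = 3.72 - 3.190·0.160784 = 3.207
Σt over all 11·3 pixels = 176968/2125 ≈ 83.2790588
V = pitch²·Σt = 0.7²·176968/2125 = 40.807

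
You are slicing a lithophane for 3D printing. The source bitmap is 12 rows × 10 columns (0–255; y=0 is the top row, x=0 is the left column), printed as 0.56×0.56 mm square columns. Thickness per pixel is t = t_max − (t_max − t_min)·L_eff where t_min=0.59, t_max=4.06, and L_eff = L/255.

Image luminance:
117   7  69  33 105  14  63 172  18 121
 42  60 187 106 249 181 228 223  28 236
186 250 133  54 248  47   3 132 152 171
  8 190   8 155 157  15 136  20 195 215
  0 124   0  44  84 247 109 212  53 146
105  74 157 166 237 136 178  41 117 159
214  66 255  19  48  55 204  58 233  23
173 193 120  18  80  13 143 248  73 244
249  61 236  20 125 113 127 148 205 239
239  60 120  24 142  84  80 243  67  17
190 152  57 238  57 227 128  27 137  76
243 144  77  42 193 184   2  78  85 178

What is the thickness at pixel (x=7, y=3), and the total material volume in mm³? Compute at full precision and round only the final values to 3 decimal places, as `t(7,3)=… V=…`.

t(7,3)=3.788 V=89.982

span = t_max - t_min = 4.06 - 0.59 = 3.470
L(7,3) = 20, L_eff = 20/255 = 0.078431
t(7,3) = 4.06 - 3.470·0.078431 = 3.788
Σt over all 12·10 pixels = 7316801/25500 ≈ 286.9333725
V = pitch²·Σt = 0.56²·7316801/25500 = 89.982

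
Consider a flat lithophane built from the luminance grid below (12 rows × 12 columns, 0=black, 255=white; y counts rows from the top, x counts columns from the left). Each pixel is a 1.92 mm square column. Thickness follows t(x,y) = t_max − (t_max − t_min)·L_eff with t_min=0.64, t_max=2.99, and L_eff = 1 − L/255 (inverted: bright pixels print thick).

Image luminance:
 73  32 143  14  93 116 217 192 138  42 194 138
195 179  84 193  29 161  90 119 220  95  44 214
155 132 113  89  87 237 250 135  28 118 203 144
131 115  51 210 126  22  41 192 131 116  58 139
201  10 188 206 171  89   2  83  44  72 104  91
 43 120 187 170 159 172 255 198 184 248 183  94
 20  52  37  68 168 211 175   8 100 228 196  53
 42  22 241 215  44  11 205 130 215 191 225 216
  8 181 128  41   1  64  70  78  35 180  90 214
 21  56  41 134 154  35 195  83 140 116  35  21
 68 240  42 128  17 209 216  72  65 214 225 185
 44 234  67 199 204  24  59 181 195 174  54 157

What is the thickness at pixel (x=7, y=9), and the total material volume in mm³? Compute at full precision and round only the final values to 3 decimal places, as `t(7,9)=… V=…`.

span = t_max - t_min = 2.99 - 0.64 = 2.350
L(7,9) = 83, L_eff = 1 - 83/255 = 0.674510 (inverted)
t(7,9) = 2.99 - 2.350·0.674510 = 1.405
Σt over all 12·12 pixels = 1305629/5100 ≈ 256.0056863
V = pitch²·Σt = 1.92²·1305629/5100 = 943.739

t(7,9)=1.405 V=943.739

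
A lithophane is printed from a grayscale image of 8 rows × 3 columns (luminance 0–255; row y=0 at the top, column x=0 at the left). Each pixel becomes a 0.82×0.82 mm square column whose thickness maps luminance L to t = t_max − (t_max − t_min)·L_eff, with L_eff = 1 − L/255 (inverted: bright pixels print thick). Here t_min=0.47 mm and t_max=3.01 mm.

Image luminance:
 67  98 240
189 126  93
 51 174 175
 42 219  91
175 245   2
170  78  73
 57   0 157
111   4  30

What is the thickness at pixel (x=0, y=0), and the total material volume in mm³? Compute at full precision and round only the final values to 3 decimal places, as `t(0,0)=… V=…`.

span = t_max - t_min = 3.01 - 0.47 = 2.540
L(0,0) = 67, L_eff = 1 - 67/255 = 0.737255 (inverted)
t(0,0) = 3.01 - 2.540·0.737255 = 1.137
Σt over all 8·3 pixels = 160843/4250 ≈ 37.8454118
V = pitch²·Σt = 0.82²·160843/4250 = 25.447

t(0,0)=1.137 V=25.447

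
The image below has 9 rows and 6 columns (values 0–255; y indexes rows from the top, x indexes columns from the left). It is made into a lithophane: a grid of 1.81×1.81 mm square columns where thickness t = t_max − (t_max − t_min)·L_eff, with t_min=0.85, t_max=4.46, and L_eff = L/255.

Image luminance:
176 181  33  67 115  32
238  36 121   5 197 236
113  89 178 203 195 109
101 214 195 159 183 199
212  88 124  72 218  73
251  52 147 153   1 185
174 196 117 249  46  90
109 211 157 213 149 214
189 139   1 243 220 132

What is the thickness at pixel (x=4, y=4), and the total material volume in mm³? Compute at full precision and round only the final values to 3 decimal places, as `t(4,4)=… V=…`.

t(4,4)=1.374 V=427.257

span = t_max - t_min = 4.46 - 0.85 = 3.610
L(4,4) = 218, L_eff = 218/255 = 0.854902
t(4,4) = 4.46 - 3.610·0.854902 = 1.374
Σt over all 9·6 pixels = 55427/425 ≈ 130.4164706
V = pitch²·Σt = 1.81²·55427/425 = 427.257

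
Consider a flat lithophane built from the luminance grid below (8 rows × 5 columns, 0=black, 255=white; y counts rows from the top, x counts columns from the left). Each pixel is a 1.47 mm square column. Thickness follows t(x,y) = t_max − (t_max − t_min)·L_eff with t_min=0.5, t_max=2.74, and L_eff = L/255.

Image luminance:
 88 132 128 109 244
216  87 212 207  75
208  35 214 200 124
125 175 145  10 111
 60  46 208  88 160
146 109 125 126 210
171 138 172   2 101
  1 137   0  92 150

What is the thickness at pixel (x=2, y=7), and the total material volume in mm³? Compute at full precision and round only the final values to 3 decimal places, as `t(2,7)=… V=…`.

t(2,7)=2.740 V=140.273

span = t_max - t_min = 2.74 - 0.5 = 2.240
L(2,7) = 0, L_eff = 0/255 = 0.000000
t(2,7) = 2.74 - 2.240·0.000000 = 2.740
Σt over all 8·5 pixels = 413828/6375 ≈ 64.9141961
V = pitch²·Σt = 1.47²·413828/6375 = 140.273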